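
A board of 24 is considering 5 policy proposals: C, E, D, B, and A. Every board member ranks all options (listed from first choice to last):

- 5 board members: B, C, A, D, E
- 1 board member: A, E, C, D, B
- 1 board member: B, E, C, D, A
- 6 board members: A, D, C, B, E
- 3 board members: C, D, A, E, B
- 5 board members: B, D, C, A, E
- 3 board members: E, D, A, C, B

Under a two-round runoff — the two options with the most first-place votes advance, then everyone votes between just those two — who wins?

A

Round 1 first-place votes: C 3, E 3, D 0, B 11, A 7.
B and A advance.
Runoff: B is preferred to A by 11 voters; A by 13.
A wins the runoff.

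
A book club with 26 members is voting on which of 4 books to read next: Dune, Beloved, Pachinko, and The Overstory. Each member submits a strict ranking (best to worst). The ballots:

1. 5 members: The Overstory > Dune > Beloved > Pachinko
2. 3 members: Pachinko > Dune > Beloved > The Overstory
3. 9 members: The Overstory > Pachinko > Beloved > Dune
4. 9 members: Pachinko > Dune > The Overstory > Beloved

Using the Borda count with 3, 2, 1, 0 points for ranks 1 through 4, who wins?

Dune: 5·2 + 3·2 + 9·0 + 9·2 = 34
Beloved: 5·1 + 3·1 + 9·1 + 9·0 = 17
Pachinko: 5·0 + 3·3 + 9·2 + 9·3 = 54
The Overstory: 5·3 + 3·0 + 9·3 + 9·1 = 51
Pachinko has the highest Borda score (54).

Pachinko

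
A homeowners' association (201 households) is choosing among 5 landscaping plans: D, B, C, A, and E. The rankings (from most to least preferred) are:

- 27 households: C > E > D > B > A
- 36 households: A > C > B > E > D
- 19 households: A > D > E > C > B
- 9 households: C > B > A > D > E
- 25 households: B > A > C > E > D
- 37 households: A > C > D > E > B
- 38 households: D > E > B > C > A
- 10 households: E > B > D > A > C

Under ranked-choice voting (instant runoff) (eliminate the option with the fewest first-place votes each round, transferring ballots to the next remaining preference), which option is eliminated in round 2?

B

Round 1: D 38, B 25, C 36, A 92, E 10. Eliminate E.
Round 2: D 38, B 35, C 36, A 92. Eliminate B.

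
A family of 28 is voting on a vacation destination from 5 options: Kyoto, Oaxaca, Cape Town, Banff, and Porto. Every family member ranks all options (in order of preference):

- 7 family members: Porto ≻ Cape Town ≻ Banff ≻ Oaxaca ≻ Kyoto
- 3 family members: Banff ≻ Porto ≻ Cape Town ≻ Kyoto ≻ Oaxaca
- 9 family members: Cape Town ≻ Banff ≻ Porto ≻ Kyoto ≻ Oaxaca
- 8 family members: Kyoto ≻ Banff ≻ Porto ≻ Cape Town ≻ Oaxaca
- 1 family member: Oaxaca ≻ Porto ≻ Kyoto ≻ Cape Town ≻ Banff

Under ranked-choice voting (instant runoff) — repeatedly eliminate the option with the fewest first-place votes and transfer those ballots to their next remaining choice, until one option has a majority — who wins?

Porto

Round 1: Kyoto 8, Oaxaca 1, Cape Town 9, Banff 3, Porto 7. Eliminate Oaxaca.
Round 2: Kyoto 8, Cape Town 9, Banff 3, Porto 8. Eliminate Banff.
Round 3: Kyoto 8, Cape Town 9, Porto 11. Eliminate Kyoto.
Round 4: Cape Town 9, Porto 19. Porto has a majority.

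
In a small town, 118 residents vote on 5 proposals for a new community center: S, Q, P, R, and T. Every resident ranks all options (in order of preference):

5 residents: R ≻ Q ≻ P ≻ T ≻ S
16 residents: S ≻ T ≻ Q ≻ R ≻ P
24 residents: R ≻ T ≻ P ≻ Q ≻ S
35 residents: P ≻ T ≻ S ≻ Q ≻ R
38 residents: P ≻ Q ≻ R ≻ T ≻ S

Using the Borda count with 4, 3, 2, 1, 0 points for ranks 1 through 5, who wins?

S: 5·0 + 16·4 + 24·0 + 35·2 + 38·0 = 134
Q: 5·3 + 16·2 + 24·1 + 35·1 + 38·3 = 220
P: 5·2 + 16·0 + 24·2 + 35·4 + 38·4 = 350
R: 5·4 + 16·1 + 24·4 + 35·0 + 38·2 = 208
T: 5·1 + 16·3 + 24·3 + 35·3 + 38·1 = 268
P has the highest Borda score (350).

P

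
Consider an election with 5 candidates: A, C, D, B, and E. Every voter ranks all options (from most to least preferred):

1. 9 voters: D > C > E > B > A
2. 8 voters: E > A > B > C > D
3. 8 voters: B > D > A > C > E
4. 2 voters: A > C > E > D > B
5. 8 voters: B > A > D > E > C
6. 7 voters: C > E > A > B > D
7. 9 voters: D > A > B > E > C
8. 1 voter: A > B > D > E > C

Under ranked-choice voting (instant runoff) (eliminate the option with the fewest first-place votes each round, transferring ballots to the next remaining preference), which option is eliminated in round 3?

Round 1: A 3, C 7, D 18, B 16, E 8. Eliminate A.
Round 2: C 9, D 18, B 17, E 8. Eliminate E.
Round 3: C 9, D 18, B 25. Eliminate C.

C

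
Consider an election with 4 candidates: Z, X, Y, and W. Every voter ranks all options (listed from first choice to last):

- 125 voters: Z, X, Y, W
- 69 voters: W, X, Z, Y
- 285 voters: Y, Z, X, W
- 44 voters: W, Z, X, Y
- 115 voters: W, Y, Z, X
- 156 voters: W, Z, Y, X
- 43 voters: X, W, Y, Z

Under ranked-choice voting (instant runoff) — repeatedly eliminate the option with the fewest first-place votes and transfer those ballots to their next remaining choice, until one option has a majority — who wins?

W

Round 1: Z 125, X 43, Y 285, W 384. Eliminate X.
Round 2: Z 125, Y 285, W 427. W has a majority.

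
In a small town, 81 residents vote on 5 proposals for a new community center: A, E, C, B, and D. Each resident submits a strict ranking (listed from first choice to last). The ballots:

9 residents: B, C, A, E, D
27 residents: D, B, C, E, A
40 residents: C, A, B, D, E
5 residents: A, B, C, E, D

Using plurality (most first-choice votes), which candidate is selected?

First-place votes: A 5, E 0, C 40, B 9, D 27.
C has the most first-place votes.

C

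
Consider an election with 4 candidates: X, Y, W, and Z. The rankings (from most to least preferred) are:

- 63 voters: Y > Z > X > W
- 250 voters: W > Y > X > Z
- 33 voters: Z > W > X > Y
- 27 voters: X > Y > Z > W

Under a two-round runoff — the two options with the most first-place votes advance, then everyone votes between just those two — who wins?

Round 1 first-place votes: X 27, Y 63, W 250, Z 33.
W and Y advance.
Runoff: W is preferred to Y by 283 voters; Y by 90.
W wins the runoff.

W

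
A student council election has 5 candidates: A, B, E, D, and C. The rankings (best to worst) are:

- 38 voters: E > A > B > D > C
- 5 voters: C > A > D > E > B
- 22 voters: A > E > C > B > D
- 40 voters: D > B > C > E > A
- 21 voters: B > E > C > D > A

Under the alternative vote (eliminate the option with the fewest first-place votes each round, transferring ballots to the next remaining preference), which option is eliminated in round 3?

Round 1: A 22, B 21, E 38, D 40, C 5. Eliminate C.
Round 2: A 27, B 21, E 38, D 40. Eliminate B.
Round 3: A 27, E 59, D 40. Eliminate A.

A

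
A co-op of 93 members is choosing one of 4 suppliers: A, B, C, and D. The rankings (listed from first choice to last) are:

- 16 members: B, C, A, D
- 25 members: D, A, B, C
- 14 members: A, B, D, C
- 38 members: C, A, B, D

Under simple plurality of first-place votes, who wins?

First-place votes: A 14, B 16, C 38, D 25.
C has the most first-place votes.

C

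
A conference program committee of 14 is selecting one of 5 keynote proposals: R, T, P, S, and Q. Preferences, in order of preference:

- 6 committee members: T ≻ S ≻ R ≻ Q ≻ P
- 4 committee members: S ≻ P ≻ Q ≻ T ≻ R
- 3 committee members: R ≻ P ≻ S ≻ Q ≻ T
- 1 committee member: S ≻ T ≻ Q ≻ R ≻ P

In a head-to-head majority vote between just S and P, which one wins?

S

Voters preferring S to P: 11; preferring P to S: 3.
S wins the head-to-head.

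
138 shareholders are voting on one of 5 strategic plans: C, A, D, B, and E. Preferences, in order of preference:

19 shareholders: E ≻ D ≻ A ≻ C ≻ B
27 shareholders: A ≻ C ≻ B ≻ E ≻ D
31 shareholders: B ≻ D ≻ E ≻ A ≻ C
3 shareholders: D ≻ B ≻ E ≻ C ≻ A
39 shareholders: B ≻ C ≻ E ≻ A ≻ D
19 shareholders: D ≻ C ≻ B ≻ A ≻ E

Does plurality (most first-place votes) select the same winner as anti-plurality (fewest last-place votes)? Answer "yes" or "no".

Plurality — first-place votes: C 0, A 27, D 22, B 70, E 19. Winner: B.
Anti-plurality — last-place votes: C 31, A 3, D 66, B 19, E 19. Winner: A.
The two methods disagree.

no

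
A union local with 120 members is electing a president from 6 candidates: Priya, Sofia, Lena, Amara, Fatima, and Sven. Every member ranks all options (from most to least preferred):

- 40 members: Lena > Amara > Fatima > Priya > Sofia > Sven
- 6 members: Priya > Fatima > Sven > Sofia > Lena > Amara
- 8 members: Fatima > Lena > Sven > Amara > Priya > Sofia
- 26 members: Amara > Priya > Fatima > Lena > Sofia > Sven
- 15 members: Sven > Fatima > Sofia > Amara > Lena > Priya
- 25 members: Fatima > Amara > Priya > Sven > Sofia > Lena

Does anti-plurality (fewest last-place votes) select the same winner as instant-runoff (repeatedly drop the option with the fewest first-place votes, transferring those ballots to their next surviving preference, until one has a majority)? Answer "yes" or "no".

Anti-plurality — last-place votes: Priya 15, Sofia 8, Lena 25, Amara 6, Fatima 0, Sven 66. Winner: Fatima.
Instant-runoff — R1 Priya 6, Sofia 0, Lena 40, Amara 26, Fatima 33, Sven 15 (Sofia out); R2 Priya 6, Lena 40, Amara 26, Fatima 33, Sven 15 (Priya out); R3 Lena 40, Amara 26, Fatima 39, Sven 15 (Sven out); R4 Lena 40, Amara 26, Fatima 54 (Amara out); R5 Lena 40, Fatima 80 (Fatima winner). Winner: Fatima.
The two methods agree.

yes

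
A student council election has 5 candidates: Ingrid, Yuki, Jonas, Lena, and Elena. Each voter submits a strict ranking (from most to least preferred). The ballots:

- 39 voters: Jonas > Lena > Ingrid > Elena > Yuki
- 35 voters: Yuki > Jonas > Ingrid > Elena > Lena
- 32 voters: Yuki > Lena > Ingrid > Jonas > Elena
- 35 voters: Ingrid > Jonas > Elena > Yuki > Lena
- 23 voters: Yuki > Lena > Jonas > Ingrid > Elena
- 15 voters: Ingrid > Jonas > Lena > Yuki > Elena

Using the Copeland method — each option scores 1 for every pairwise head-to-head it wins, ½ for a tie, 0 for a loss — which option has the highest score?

Yuki

Ingrid: beats Elena; loses to Yuki, Jonas, and Lena → score 1.
Yuki: beats Ingrid, Jonas, Lena, and Elena → score 4.
Jonas: beats Ingrid, Lena, and Elena; loses to Yuki → score 3.
Lena: beats Ingrid and Elena; loses to Yuki and Jonas → score 2.
Elena: loses to Ingrid, Yuki, Jonas, and Lena → score 0.
Yuki has the best pairwise record.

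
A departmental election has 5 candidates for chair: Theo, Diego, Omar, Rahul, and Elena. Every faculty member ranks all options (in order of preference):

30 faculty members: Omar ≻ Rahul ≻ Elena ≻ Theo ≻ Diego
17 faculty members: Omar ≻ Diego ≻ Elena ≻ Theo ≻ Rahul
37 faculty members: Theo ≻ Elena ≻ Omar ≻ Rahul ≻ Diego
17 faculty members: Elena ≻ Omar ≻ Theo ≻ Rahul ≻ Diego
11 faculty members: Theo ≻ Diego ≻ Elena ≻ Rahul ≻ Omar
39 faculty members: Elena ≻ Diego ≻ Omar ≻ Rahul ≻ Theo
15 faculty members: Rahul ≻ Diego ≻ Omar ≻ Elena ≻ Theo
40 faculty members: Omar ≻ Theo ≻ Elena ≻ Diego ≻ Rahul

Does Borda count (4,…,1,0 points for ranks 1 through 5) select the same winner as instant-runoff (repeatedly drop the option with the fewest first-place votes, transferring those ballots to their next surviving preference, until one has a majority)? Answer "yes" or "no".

no

Borda — scores: Theo 393, Diego 286, Omar 581, Rahul 254, Elena 546. Winner: Omar.
Instant-runoff — R1 Theo 48, Diego 0, Omar 87, Rahul 15, Elena 56 (Diego out); R2 Theo 48, Omar 87, Rahul 15, Elena 56 (Rahul out); R3 Theo 48, Omar 102, Elena 56 (Theo out); R4 Omar 102, Elena 104 (Elena winner). Winner: Elena.
The two methods disagree.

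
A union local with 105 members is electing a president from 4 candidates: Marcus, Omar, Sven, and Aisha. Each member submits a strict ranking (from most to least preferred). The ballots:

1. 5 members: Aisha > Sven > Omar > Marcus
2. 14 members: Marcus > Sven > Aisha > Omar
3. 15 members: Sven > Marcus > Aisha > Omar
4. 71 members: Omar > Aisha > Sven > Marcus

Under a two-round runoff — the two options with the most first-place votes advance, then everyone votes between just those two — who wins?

Round 1 first-place votes: Marcus 14, Omar 71, Sven 15, Aisha 5.
Omar and Sven advance.
Runoff: Omar is preferred to Sven by 71 voters; Sven by 34.
Omar wins the runoff.

Omar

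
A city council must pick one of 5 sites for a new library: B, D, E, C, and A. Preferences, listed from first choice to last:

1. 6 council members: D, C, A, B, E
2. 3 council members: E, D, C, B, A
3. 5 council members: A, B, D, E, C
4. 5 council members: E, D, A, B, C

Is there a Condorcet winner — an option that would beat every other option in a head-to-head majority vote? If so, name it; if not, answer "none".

D

D vs B: 14–5 for D.
D vs E: 11–8 for D.
D vs C: 19–0 for D.
D vs A: 14–5 for D.
D beats every other option head-to-head.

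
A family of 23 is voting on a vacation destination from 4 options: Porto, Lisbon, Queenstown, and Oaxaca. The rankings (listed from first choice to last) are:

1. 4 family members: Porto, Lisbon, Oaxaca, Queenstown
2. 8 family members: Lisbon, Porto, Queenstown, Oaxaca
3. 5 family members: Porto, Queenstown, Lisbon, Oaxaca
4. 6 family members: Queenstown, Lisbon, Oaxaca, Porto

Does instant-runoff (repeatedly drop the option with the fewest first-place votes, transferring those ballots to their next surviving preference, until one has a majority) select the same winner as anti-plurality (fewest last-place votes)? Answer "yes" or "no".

Instant-runoff — R1 Porto 9, Lisbon 8, Queenstown 6, Oaxaca 0 (Oaxaca out); R2 Porto 9, Lisbon 8, Queenstown 6 (Queenstown out); R3 Porto 9, Lisbon 14 (Lisbon winner). Winner: Lisbon.
Anti-plurality — last-place votes: Porto 6, Lisbon 0, Queenstown 4, Oaxaca 13. Winner: Lisbon.
The two methods agree.

yes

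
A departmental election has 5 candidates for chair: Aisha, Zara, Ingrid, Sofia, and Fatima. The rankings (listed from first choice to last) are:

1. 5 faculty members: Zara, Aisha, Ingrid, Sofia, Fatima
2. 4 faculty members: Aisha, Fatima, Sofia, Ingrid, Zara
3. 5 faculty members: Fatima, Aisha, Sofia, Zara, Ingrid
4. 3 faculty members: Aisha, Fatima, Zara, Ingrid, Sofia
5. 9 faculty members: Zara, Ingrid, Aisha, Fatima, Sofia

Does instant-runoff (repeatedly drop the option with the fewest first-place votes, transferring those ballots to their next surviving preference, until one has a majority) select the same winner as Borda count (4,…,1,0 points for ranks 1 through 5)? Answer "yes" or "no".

Instant-runoff — R1 Aisha 7, Zara 14, Ingrid 0, Sofia 0, Fatima 5 (Zara winner). Winner: Zara.
Borda — scores: Aisha 76, Zara 67, Ingrid 44, Sofia 23, Fatima 50. Winner: Aisha.
The two methods disagree.

no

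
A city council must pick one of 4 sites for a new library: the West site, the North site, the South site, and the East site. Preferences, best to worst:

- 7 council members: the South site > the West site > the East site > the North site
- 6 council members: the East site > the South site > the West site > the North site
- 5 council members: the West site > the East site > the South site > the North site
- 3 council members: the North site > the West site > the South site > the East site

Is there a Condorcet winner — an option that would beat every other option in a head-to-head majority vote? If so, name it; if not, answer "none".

none

Checking pairwise contests:
the South site beats the West site 13–8.
the West site beats the North site 18–3.
the East site beats the South site 11–10.
the West site beats the East site 15–6.
Every option loses at least one head-to-head, so there is no Condorcet winner.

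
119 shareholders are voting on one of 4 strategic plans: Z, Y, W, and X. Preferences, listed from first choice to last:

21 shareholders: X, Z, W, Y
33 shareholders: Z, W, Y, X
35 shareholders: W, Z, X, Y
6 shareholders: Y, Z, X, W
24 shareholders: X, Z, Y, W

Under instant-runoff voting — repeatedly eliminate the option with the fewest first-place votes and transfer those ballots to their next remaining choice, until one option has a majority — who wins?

Round 1: Z 33, Y 6, W 35, X 45. Eliminate Y.
Round 2: Z 39, W 35, X 45. Eliminate W.
Round 3: Z 74, X 45. Z has a majority.

Z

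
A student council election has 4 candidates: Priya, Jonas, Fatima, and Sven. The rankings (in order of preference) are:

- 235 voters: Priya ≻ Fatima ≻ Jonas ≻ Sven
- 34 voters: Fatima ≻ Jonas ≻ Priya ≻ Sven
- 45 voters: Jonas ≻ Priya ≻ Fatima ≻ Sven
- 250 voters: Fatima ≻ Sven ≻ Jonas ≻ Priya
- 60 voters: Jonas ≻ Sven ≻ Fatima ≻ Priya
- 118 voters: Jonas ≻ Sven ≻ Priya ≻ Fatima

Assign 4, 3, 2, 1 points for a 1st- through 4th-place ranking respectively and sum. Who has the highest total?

Priya: 235·4 + 34·2 + 45·3 + 250·1 + 60·1 + 118·2 = 1689
Jonas: 235·2 + 34·3 + 45·4 + 250·2 + 60·4 + 118·4 = 1964
Fatima: 235·3 + 34·4 + 45·2 + 250·4 + 60·2 + 118·1 = 2169
Sven: 235·1 + 34·1 + 45·1 + 250·3 + 60·3 + 118·3 = 1598
Fatima has the highest Borda score (2169).

Fatima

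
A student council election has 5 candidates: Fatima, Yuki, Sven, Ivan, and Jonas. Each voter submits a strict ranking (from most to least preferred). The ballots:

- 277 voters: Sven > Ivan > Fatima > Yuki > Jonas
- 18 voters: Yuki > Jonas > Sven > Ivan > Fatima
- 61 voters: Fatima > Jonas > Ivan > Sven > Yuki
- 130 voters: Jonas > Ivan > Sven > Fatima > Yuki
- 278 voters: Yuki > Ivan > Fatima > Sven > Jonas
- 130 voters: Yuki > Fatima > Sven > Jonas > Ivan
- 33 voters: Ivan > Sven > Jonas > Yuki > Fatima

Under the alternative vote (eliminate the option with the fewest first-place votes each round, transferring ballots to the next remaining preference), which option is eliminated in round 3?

Jonas

Round 1: Fatima 61, Yuki 426, Sven 277, Ivan 33, Jonas 130. Eliminate Ivan.
Round 2: Fatima 61, Yuki 426, Sven 310, Jonas 130. Eliminate Fatima.
Round 3: Yuki 426, Sven 310, Jonas 191. Eliminate Jonas.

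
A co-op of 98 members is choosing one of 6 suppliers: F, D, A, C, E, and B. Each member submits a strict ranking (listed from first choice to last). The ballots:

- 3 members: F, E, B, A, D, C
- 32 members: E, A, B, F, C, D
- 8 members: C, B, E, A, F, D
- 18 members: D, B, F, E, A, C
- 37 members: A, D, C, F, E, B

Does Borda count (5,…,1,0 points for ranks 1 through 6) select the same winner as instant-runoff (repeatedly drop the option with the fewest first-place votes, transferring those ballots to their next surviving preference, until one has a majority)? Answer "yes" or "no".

Borda — scores: F 215, D 241, A 353, C 183, E 269, B 209. Winner: A.
Instant-runoff — R1 F 3, D 18, A 37, C 8, E 32, B 0 (B out); R2 F 3, D 18, A 37, C 8, E 32 (F out); R3 D 18, A 37, C 8, E 35 (C out); R4 D 18, A 37, E 43 (D out); R5 A 37, E 61 (E winner). Winner: E.
The two methods disagree.

no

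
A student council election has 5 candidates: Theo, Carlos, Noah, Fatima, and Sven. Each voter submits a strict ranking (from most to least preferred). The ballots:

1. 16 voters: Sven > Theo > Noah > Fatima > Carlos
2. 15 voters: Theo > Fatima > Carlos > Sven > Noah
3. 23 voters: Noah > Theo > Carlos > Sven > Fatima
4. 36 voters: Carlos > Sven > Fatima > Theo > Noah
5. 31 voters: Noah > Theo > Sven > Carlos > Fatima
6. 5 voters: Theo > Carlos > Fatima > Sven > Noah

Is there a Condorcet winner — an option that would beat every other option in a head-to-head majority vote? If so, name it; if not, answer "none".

Theo

Theo vs Carlos: 90–36 for Theo.
Theo vs Noah: 72–54 for Theo.
Theo vs Fatima: 90–36 for Theo.
Theo vs Sven: 74–52 for Theo.
Theo beats every other option head-to-head.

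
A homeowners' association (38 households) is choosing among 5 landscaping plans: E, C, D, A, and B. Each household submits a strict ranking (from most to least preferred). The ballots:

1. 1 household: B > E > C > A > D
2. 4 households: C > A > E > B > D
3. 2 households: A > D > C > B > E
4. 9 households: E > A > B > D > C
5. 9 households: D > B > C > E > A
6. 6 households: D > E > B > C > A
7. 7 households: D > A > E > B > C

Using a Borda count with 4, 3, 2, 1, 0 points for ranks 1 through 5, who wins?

E: 1·3 + 4·2 + 2·0 + 9·4 + 9·1 + 6·3 + 7·2 = 88
C: 1·2 + 4·4 + 2·2 + 9·0 + 9·2 + 6·1 + 7·0 = 46
D: 1·0 + 4·0 + 2·3 + 9·1 + 9·4 + 6·4 + 7·4 = 103
A: 1·1 + 4·3 + 2·4 + 9·3 + 9·0 + 6·0 + 7·3 = 69
B: 1·4 + 4·1 + 2·1 + 9·2 + 9·3 + 6·2 + 7·1 = 74
D has the highest Borda score (103).

D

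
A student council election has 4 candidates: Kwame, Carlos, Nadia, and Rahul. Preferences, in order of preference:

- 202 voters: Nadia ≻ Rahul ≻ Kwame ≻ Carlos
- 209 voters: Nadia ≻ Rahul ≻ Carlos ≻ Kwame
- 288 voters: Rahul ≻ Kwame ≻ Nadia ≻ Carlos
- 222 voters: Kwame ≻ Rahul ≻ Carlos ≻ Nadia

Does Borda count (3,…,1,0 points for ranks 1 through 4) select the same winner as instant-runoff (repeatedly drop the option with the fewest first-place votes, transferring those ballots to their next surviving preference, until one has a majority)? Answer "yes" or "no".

yes

Borda — scores: Kwame 1444, Carlos 431, Nadia 1521, Rahul 2130. Winner: Rahul.
Instant-runoff — R1 Kwame 222, Carlos 0, Nadia 411, Rahul 288 (Carlos out); R2 Kwame 222, Nadia 411, Rahul 288 (Kwame out); R3 Nadia 411, Rahul 510 (Rahul winner). Winner: Rahul.
The two methods agree.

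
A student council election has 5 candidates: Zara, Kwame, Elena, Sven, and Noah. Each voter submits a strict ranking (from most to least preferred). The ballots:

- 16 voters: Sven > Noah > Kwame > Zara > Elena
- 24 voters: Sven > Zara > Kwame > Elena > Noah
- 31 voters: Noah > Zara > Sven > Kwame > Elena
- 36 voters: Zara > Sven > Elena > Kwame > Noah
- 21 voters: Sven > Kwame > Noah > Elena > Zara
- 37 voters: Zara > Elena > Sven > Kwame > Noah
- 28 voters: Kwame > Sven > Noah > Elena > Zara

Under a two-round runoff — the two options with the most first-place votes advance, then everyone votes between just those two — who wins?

Round 1 first-place votes: Zara 73, Kwame 28, Elena 0, Sven 61, Noah 31.
Zara and Sven advance.
Runoff: Zara is preferred to Sven by 104 voters; Sven by 89.
Zara wins the runoff.

Zara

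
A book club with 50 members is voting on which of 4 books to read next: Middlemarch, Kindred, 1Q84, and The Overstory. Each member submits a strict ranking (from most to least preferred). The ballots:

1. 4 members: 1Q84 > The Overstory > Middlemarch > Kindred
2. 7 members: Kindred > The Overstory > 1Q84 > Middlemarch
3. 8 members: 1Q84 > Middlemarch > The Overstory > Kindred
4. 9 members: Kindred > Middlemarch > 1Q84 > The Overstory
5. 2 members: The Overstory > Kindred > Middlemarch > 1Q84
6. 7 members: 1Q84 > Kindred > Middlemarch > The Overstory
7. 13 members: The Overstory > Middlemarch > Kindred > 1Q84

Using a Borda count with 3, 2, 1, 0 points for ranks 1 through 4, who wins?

Kindred

Middlemarch: 4·1 + 7·0 + 8·2 + 9·2 + 2·1 + 7·1 + 13·2 = 73
Kindred: 4·0 + 7·3 + 8·0 + 9·3 + 2·2 + 7·2 + 13·1 = 79
1Q84: 4·3 + 7·1 + 8·3 + 9·1 + 2·0 + 7·3 + 13·0 = 73
The Overstory: 4·2 + 7·2 + 8·1 + 9·0 + 2·3 + 7·0 + 13·3 = 75
Kindred has the highest Borda score (79).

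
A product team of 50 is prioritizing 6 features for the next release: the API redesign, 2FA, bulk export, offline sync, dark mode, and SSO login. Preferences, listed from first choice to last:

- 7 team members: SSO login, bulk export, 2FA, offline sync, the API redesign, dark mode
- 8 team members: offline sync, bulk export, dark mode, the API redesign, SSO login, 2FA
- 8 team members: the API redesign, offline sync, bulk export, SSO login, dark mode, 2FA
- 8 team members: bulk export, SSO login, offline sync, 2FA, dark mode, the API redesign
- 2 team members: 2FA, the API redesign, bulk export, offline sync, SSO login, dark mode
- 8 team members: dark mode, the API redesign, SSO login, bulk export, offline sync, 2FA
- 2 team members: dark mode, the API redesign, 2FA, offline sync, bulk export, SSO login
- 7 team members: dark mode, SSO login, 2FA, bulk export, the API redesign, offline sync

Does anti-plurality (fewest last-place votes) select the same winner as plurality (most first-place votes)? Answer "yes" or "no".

no

Anti-plurality — last-place votes: the API redesign 8, 2FA 24, bulk export 0, offline sync 7, dark mode 9, SSO login 2. Winner: bulk export.
Plurality — first-place votes: the API redesign 8, 2FA 2, bulk export 8, offline sync 8, dark mode 17, SSO login 7. Winner: dark mode.
The two methods disagree.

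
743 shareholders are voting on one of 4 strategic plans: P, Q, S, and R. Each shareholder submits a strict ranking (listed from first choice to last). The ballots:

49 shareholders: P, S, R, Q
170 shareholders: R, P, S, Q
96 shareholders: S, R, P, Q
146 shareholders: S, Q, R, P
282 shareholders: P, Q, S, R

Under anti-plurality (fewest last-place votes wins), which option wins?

Last-place votes: P 146, Q 315, S 0, R 282.
S is ranked last by the fewest voters, so S wins.

S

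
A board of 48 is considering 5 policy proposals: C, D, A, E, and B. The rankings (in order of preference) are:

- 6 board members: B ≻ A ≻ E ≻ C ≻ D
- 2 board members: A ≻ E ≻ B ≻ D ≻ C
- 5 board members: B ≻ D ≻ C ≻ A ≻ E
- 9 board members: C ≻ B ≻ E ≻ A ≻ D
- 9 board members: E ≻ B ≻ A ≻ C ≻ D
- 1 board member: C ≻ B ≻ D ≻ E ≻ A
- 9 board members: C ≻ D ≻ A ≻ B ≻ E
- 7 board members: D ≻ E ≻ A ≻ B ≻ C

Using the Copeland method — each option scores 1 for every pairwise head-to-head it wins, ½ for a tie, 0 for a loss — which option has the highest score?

B

C: beats D; ties A and E; loses to B → score 2.
D: loses to C, A, E, and B → score 0.
A: beats D; ties C; loses to E and B → score 1.5.
E: beats D and A; ties C; loses to B → score 2.5.
B: beats C, D, A, and E → score 4.
B has the best pairwise record.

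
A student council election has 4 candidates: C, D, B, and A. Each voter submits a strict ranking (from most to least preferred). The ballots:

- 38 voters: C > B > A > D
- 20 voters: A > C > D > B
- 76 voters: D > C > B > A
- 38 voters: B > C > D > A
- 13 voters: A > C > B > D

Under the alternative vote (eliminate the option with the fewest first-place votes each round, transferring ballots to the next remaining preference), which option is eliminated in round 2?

Round 1: C 38, D 76, B 38, A 33. Eliminate A.
Round 2: C 71, D 76, B 38. Eliminate B.

B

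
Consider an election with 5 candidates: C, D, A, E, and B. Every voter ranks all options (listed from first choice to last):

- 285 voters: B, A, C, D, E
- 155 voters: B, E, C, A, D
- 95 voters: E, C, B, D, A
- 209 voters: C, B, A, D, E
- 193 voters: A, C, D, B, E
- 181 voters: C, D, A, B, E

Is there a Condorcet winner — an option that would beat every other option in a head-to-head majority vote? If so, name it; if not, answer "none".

C

C vs D: 1118–0 for C.
C vs A: 640–478 for C.
C vs E: 868–250 for C.
C vs B: 678–440 for C.
C beats every other option head-to-head.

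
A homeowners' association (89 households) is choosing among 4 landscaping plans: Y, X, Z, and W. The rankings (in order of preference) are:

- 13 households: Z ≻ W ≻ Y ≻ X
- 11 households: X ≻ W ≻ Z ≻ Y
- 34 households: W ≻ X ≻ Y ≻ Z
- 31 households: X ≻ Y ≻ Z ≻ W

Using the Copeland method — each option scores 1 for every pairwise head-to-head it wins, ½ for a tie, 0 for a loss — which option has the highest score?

W

Y: beats Z; loses to X and W → score 1.
X: beats Y and Z; loses to W → score 2.
Z: loses to Y, X, and W → score 0.
W: beats Y, X, and Z → score 3.
W has the best pairwise record.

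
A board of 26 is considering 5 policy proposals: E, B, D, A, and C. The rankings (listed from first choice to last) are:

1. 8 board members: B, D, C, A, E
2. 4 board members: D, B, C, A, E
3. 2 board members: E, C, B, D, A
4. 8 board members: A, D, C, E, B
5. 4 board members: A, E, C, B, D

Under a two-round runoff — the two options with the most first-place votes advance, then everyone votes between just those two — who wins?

B

Round 1 first-place votes: E 2, B 8, D 4, A 12, C 0.
A and B advance.
Runoff: A is preferred to B by 12 voters; B by 14.
B wins the runoff.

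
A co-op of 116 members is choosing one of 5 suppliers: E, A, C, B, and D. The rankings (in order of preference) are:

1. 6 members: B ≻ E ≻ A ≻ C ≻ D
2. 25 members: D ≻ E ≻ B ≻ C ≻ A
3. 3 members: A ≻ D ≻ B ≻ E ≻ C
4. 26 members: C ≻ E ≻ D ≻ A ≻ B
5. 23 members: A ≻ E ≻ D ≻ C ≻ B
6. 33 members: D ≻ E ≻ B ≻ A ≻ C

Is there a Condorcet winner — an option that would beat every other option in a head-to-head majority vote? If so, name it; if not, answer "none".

D

D vs E: 61–55 for D.
D vs A: 84–32 for D.
D vs C: 84–32 for D.
D vs B: 110–6 for D.
D beats every other option head-to-head.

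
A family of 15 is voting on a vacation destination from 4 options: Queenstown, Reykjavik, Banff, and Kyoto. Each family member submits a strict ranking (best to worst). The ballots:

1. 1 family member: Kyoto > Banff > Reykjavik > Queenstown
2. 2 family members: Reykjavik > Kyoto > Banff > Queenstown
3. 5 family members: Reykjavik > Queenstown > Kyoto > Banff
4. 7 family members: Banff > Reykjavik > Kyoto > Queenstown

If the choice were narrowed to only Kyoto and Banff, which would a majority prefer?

Voters preferring Kyoto to Banff: 8; preferring Banff to Kyoto: 7.
Kyoto wins the head-to-head.

Kyoto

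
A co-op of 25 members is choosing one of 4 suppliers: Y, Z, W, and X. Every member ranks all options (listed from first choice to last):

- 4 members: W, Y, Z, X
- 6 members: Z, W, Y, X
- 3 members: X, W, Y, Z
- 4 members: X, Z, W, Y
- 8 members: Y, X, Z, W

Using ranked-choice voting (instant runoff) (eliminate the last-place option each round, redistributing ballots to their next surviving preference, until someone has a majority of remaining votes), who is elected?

Y

Round 1: Y 8, Z 6, W 4, X 7. Eliminate W.
Round 2: Y 12, Z 6, X 7. Eliminate Z.
Round 3: Y 18, X 7. Y has a majority.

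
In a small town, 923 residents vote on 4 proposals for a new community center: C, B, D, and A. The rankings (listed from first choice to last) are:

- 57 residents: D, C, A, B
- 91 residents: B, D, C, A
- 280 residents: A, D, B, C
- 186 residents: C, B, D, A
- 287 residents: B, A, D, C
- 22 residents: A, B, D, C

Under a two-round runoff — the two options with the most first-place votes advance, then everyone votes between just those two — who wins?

Round 1 first-place votes: C 186, B 378, D 57, A 302.
B and A advance.
Runoff: B is preferred to A by 564 voters; A by 359.
B wins the runoff.

B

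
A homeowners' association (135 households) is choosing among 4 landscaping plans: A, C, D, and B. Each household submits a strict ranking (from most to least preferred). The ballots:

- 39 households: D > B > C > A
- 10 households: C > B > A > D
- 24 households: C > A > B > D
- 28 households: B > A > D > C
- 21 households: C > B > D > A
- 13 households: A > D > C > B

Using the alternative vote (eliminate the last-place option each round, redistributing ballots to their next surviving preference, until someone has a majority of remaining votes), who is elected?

D

Round 1: A 13, C 55, D 39, B 28. Eliminate A.
Round 2: C 55, D 52, B 28. Eliminate B.
Round 3: C 55, D 80. D has a majority.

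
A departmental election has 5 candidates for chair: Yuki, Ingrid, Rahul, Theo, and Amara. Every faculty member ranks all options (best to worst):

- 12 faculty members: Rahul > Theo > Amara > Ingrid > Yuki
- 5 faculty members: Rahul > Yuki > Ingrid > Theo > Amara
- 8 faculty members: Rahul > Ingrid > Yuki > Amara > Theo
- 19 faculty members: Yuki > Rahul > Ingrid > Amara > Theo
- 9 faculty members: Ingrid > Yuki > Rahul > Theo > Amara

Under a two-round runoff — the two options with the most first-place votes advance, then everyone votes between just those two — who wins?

Yuki

Round 1 first-place votes: Yuki 19, Ingrid 9, Rahul 25, Theo 0, Amara 0.
Rahul and Yuki advance.
Runoff: Rahul is preferred to Yuki by 25 voters; Yuki by 28.
Yuki wins the runoff.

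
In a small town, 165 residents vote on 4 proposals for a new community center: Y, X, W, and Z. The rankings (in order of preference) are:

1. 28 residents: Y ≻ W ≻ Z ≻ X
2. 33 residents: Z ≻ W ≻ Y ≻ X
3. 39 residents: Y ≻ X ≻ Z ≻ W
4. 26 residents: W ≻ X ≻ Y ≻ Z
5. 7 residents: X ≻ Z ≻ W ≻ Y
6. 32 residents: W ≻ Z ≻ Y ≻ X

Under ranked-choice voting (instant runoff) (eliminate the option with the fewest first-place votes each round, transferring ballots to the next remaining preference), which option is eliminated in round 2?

Z

Round 1: Y 67, X 7, W 58, Z 33. Eliminate X.
Round 2: Y 67, W 58, Z 40. Eliminate Z.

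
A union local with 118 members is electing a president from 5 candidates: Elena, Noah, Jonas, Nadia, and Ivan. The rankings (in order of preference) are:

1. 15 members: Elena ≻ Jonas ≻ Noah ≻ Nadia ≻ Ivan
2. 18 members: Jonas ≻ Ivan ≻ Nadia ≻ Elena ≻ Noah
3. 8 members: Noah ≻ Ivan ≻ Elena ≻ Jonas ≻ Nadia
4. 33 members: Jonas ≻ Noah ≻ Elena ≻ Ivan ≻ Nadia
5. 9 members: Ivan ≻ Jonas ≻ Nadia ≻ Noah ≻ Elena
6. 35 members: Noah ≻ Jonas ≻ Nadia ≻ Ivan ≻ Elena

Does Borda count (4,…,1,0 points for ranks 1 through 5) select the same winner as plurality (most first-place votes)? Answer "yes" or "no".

Borda — scores: Elena 160, Noah 310, Jonas 389, Nadia 139, Ivan 182. Winner: Jonas.
Plurality — first-place votes: Elena 15, Noah 43, Jonas 51, Nadia 0, Ivan 9. Winner: Jonas.
The two methods agree.

yes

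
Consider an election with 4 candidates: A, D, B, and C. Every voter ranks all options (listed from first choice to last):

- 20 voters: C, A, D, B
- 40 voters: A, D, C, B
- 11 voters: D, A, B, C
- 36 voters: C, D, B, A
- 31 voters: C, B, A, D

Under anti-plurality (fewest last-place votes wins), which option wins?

Last-place votes: A 36, D 31, B 60, C 11.
C is ranked last by the fewest voters, so C wins.

C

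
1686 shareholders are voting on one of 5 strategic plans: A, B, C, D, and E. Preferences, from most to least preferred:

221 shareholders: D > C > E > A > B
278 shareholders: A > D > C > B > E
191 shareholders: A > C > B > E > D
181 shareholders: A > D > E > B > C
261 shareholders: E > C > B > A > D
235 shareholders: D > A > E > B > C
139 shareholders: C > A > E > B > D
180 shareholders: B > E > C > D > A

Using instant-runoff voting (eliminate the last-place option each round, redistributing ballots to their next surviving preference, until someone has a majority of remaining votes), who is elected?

A

Round 1: A 650, B 180, C 139, D 456, E 261. Eliminate C.
Round 2: A 789, B 180, D 456, E 261. Eliminate B.
Round 3: A 789, D 456, E 441. Eliminate E.
Round 4: A 1050, D 636. A has a majority.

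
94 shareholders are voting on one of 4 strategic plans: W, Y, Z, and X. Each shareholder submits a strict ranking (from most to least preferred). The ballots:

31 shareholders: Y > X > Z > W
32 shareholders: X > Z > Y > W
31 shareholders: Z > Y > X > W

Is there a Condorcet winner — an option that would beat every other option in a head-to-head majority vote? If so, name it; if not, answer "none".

Checking pairwise contests:
Y beats W 94–0.
Z beats Y 63–31.
X beats Z 63–31.
Y beats X 62–32.
Every option loses at least one head-to-head, so there is no Condorcet winner.

none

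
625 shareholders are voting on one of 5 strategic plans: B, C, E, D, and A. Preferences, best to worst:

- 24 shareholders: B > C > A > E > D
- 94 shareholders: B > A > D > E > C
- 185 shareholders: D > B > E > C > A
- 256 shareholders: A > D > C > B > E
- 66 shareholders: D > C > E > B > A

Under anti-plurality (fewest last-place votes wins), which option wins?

B

Last-place votes: B 0, C 94, E 256, D 24, A 251.
B is ranked last by the fewest voters, so B wins.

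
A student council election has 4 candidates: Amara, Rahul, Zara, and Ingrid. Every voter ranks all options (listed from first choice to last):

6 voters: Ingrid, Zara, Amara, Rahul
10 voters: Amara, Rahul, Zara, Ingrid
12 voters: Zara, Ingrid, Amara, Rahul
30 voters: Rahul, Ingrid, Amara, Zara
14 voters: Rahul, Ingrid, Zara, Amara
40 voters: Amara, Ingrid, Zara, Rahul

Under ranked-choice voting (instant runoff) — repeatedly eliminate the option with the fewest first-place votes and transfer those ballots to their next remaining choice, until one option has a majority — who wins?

Round 1: Amara 50, Rahul 44, Zara 12, Ingrid 6. Eliminate Ingrid.
Round 2: Amara 50, Rahul 44, Zara 18. Eliminate Zara.
Round 3: Amara 68, Rahul 44. Amara has a majority.

Amara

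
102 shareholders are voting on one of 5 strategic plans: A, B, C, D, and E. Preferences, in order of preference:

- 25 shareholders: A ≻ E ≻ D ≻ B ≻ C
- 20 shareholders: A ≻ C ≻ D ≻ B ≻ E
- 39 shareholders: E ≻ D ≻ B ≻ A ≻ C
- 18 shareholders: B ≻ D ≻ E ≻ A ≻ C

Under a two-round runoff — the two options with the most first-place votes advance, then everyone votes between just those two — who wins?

Round 1 first-place votes: A 45, B 18, C 0, D 0, E 39.
A and E advance.
Runoff: A is preferred to E by 45 voters; E by 57.
E wins the runoff.

E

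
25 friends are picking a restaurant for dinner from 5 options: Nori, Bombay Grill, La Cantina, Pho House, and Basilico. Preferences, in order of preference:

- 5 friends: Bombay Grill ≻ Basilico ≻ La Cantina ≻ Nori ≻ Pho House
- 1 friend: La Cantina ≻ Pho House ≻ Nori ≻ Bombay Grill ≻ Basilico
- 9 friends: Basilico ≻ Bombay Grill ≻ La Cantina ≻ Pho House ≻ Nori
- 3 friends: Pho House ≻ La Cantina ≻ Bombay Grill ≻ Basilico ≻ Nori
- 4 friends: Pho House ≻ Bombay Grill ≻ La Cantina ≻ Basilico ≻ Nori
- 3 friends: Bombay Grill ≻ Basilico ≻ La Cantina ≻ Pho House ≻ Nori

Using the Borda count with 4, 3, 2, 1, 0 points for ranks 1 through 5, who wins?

Nori: 5·1 + 1·2 + 9·0 + 3·0 + 4·0 + 3·0 = 7
Bombay Grill: 5·4 + 1·1 + 9·3 + 3·2 + 4·3 + 3·4 = 78
La Cantina: 5·2 + 1·4 + 9·2 + 3·3 + 4·2 + 3·2 = 55
Pho House: 5·0 + 1·3 + 9·1 + 3·4 + 4·4 + 3·1 = 43
Basilico: 5·3 + 1·0 + 9·4 + 3·1 + 4·1 + 3·3 = 67
Bombay Grill has the highest Borda score (78).

Bombay Grill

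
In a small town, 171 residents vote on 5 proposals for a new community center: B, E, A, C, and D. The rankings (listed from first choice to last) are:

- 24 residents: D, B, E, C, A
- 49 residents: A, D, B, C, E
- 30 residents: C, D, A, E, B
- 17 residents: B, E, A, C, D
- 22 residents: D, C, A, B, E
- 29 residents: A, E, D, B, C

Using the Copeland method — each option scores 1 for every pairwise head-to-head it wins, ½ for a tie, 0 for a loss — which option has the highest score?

A

B: beats E and C; loses to A and D → score 2.
E: loses to B, A, C, and D → score 0.
A: beats B, E, C, and D → score 4.
C: beats E; loses to B, A, and D → score 1.
D: beats B, E, and C; loses to A → score 3.
A has the best pairwise record.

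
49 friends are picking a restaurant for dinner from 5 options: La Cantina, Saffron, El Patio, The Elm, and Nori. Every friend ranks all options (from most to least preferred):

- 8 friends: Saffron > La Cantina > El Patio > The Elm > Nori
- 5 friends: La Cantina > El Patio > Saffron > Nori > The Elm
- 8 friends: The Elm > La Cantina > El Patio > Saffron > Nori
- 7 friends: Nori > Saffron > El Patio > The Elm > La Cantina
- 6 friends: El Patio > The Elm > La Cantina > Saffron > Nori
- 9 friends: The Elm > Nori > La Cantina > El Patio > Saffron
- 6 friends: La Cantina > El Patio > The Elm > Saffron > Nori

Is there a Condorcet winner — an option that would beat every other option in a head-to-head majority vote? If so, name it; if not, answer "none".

Checking pairwise contests:
The Elm beats La Cantina 30–19.
La Cantina beats Saffron 34–15.
La Cantina beats El Patio 36–13.
El Patio beats The Elm 32–17.
La Cantina beats Nori 33–16.
Every option loses at least one head-to-head, so there is no Condorcet winner.

none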